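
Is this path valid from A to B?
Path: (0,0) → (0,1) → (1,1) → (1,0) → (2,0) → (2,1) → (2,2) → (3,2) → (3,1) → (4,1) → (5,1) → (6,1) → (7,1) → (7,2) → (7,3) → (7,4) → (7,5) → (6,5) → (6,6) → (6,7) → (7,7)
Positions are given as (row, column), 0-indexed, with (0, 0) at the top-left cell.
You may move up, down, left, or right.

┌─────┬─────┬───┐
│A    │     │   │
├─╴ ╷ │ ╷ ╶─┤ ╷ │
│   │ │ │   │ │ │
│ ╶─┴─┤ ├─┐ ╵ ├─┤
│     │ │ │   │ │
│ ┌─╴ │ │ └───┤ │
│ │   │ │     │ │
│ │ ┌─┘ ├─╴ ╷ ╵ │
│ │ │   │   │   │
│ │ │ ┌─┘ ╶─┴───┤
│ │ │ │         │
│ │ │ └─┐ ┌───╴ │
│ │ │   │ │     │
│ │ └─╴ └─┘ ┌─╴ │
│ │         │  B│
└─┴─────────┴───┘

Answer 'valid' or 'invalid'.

Checking path validity:
Result: All consecutive moves are passable.

valid

Correct solution:

┌─────┬─────┬───┐
│A ↓  │     │   │
├─╴ ╷ │ ╷ ╶─┤ ╷ │
│↓ ↲│ │ │   │ │ │
│ ╶─┴─┤ ├─┐ ╵ ├─┤
│↳ → ↓│ │ │   │ │
│ ┌─╴ │ │ └───┤ │
│ │↓ ↲│ │     │ │
│ │ ┌─┘ ├─╴ ╷ ╵ │
│ │↓│   │   │   │
│ │ │ ┌─┘ ╶─┴───┤
│ │↓│ │         │
│ │ │ └─┐ ┌───╴ │
│ │↓│   │ │↱ → ↓│
│ │ └─╴ └─┘ ┌─╴ │
│ │↳ → → → ↑│  B│
└─┴─────────┴───┘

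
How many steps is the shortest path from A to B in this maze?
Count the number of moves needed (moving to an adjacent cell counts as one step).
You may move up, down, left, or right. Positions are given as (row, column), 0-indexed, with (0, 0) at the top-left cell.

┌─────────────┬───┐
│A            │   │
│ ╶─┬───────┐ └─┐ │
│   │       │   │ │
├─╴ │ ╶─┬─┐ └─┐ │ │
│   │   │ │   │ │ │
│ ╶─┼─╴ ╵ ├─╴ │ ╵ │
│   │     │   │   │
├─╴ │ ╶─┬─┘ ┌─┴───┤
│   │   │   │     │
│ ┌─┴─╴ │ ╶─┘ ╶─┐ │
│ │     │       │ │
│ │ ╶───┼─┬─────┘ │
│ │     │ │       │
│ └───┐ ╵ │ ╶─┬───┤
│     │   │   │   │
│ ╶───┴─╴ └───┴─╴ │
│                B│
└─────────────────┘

Using BFS to find shortest path:
Start: (0, 0), End: (8, 8)
Path found:
(0,0) → (1,0) → (1,1) → (2,1) → (2,0) → (3,0) → (3,1) → (4,1) → (4,0) → (5,0) → (6,0) → (7,0) → (8,0) → (8,1) → (8,2) → (8,3) → (8,4) → (8,5) → (8,6) → (8,7) → (8,8)
Number of steps: 20

Solution:

┌─────────────┬───┐
│A            │   │
│ ╶─┬───────┐ └─┐ │
│↳ ↓│       │   │ │
├─╴ │ ╶─┬─┐ └─┐ │ │
│↓ ↲│   │ │   │ │ │
│ ╶─┼─╴ ╵ ├─╴ │ ╵ │
│↳ ↓│     │   │   │
├─╴ │ ╶─┬─┘ ┌─┴───┤
│↓ ↲│   │   │     │
│ ┌─┴─╴ │ ╶─┘ ╶─┐ │
│↓│     │       │ │
│ │ ╶───┼─┬─────┘ │
│↓│     │ │       │
│ └───┐ ╵ │ ╶─┬───┤
│↓    │   │   │   │
│ ╶───┴─╴ └───┴─╴ │
│↳ → → → → → → → B│
└─────────────────┘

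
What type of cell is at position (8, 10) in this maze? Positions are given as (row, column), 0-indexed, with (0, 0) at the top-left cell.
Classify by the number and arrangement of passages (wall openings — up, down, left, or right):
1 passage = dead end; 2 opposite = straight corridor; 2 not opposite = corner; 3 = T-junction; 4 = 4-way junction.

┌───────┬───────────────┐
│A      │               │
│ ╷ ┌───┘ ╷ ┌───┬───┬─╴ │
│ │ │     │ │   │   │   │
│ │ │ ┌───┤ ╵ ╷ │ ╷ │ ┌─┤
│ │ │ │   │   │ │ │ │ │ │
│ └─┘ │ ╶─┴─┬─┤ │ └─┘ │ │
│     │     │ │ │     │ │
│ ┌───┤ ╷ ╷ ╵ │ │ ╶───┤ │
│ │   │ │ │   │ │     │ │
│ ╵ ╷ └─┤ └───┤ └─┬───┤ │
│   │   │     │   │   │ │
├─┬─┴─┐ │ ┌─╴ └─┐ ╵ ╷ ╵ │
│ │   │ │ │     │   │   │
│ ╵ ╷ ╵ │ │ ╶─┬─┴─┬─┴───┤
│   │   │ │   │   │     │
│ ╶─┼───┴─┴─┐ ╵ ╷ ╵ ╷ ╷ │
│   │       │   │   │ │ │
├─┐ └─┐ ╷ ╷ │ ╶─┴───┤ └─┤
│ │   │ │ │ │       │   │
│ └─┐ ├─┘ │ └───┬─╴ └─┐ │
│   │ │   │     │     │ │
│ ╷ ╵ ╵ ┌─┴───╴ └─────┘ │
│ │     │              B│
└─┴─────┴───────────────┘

Checking cell at (8, 10):
Number of passages: 2
Cell type: straight corridor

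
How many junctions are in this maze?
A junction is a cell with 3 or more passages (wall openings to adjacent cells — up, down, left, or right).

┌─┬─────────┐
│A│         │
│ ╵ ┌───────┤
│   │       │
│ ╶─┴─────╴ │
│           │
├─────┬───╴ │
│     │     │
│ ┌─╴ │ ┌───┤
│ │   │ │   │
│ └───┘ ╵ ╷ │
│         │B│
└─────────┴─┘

Checking each cell for number of passages:

Junctions found (3+ passages):
  (1, 0): 3 passages
  (2, 5): 3 passages
  (5, 3): 3 passages
Total junctions: 3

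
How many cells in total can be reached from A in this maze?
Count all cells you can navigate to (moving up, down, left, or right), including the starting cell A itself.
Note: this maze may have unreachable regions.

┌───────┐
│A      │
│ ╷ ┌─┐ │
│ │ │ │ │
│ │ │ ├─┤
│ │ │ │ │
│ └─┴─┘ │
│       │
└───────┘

Using BFS/flood-fill to find all reachable cells from A:
Maze size: 4 × 4 = 16 total cells
2 cell(s) are walled off and cannot be reached from A.
Reachable cells: 14

Reachable region (· marks reachable cells):

┌───────┐
│A · · ·│
│ ╷ ┌─┐ │
│·│·│ │·│
│ │ │ ├─┤
│·│·│ │·│
│ └─┴─┘ │
│· · · ·│
└───────┘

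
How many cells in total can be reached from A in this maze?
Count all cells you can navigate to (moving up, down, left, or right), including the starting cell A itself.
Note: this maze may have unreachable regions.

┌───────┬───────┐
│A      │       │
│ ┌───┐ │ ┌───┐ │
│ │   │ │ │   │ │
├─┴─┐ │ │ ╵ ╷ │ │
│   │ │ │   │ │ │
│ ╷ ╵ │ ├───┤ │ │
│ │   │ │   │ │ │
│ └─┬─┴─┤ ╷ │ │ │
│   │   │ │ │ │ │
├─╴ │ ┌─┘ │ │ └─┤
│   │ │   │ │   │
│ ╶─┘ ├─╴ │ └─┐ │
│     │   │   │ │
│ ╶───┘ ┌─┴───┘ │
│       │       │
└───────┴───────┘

Using BFS/flood-fill to find all reachable cells from A:
Maze size: 8 × 8 = 64 total cells
56 cell(s) are walled off and cannot be reached from A.
Reachable cells: 8

Reachable region (· marks reachable cells):

┌───────┬───────┐
│A · · ·│       │
│ ┌───┐ │ ┌───┐ │
│·│   │·│ │   │ │
├─┴─┐ │ │ ╵ ╷ │ │
│   │ │·│   │ │ │
│ ╷ ╵ │ ├───┤ │ │
│ │   │·│   │ │ │
│ └─┬─┴─┤ ╷ │ │ │
│   │   │ │ │ │ │
├─╴ │ ┌─┘ │ │ └─┤
│   │ │   │ │   │
│ ╶─┘ ├─╴ │ └─┐ │
│     │   │   │ │
│ ╶───┘ ┌─┴───┘ │
│       │       │
└───────┴───────┘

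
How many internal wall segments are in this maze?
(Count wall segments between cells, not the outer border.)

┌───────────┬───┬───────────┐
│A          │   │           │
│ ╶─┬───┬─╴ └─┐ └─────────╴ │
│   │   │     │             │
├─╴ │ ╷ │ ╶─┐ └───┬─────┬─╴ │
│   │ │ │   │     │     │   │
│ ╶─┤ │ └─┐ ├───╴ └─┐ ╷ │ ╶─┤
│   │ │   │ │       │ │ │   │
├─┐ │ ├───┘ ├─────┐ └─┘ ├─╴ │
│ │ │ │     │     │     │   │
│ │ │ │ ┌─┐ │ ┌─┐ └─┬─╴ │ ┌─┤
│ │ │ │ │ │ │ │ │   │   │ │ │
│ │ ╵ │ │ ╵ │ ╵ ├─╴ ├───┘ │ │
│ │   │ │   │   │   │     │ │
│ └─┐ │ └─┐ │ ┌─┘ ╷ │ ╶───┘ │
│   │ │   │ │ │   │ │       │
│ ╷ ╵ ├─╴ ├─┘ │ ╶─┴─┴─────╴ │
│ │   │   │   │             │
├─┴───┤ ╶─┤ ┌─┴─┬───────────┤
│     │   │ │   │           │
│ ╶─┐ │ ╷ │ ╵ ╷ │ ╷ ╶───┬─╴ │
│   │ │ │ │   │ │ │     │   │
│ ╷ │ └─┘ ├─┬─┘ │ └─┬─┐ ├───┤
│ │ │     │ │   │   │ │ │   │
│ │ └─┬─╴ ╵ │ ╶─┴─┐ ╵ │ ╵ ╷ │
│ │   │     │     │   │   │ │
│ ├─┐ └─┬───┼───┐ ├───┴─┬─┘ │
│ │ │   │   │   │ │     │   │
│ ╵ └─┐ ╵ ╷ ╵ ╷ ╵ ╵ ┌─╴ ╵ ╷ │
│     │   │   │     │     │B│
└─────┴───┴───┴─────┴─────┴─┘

Counting internal wall segments:
Total internal walls: 182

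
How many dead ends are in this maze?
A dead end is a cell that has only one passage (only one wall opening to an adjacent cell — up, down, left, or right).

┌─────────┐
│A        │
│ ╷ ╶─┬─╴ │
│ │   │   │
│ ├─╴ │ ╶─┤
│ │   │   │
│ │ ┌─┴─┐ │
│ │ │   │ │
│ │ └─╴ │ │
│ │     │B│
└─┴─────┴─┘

Checking each cell for number of passages:

Dead ends found at positions:
  (3, 2)
  (4, 0)
  (4, 4)
Total dead ends: 3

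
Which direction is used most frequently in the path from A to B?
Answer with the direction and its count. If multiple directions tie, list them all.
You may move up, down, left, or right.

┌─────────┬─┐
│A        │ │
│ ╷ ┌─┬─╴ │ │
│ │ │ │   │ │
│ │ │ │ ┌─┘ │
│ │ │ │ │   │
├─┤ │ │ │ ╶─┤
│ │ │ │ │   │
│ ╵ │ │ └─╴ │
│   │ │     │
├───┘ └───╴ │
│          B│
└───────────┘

Directions: right, right, right, right, down, left, down, down, down, right, right, down
Counts: {'right': 6, 'down': 5, 'left': 1}
Most common: right (6 times)

Solution:

┌─────────┬─┐
│A → → → ↓│ │
│ ╷ ┌─┬─╴ │ │
│ │ │ │↓ ↲│ │
│ │ │ │ ┌─┘ │
│ │ │ │↓│   │
├─┤ │ │ │ ╶─┤
│ │ │ │↓│   │
│ ╵ │ │ └─╴ │
│   │ │↳ → ↓│
├───┘ └───╴ │
│          B│
└───────────┘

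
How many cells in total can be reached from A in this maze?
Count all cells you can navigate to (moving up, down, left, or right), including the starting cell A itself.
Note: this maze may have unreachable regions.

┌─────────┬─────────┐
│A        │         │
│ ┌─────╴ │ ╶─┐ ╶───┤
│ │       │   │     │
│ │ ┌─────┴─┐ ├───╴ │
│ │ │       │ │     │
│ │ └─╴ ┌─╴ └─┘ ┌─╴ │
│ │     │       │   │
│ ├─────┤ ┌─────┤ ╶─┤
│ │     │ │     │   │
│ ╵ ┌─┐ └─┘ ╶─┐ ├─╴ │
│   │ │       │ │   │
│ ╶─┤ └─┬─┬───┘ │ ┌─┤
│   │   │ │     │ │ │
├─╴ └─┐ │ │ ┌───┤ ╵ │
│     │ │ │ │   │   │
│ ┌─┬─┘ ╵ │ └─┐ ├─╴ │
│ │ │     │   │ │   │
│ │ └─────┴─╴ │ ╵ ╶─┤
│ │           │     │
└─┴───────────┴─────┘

Using BFS/flood-fill to find all reachable cells from A:
Maze size: 10 × 10 = 100 total cells
9 cell(s) are walled off and cannot be reached from A.
Reachable cells: 91

Reachable region (· marks reachable cells):

┌─────────┬─────────┐
│A · · · ·│· · · · ·│
│ ┌─────╴ │ ╶─┐ ╶───┤
│·│· · · ·│· ·│· · ·│
│ │ ┌─────┴─┐ ├───╴ │
│·│·│· · · ·│·│· · ·│
│ │ └─╴ ┌─╴ └─┘ ┌─╴ │
│·│· · ·│· · · ·│· ·│
│ ├─────┤ ┌─────┤ ╶─┤
│·│· · ·│·│· · ·│· ·│
│ ╵ ┌─┐ └─┘ ╶─┐ ├─╴ │
│· ·│ │· · · ·│·│· ·│
│ ╶─┤ └─┬─┬───┘ │ ┌─┤
│· ·│   │ │· · ·│·│·│
├─╴ └─┐ │ │ ┌───┤ ╵ │
│· · ·│ │ │·│· ·│· ·│
│ ┌─┬─┘ ╵ │ └─┐ ├─╴ │
│·│·│     │· ·│·│· ·│
│ │ └─────┴─╴ │ ╵ ╶─┤
│·│· · · · · ·│· · ·│
└─┴───────────┴─────┘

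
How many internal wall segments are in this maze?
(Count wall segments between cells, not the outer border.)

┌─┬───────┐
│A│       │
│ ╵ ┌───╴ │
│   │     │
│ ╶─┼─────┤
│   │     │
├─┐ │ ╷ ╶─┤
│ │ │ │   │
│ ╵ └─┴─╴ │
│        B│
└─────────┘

Counting internal wall segments:
Total internal walls: 16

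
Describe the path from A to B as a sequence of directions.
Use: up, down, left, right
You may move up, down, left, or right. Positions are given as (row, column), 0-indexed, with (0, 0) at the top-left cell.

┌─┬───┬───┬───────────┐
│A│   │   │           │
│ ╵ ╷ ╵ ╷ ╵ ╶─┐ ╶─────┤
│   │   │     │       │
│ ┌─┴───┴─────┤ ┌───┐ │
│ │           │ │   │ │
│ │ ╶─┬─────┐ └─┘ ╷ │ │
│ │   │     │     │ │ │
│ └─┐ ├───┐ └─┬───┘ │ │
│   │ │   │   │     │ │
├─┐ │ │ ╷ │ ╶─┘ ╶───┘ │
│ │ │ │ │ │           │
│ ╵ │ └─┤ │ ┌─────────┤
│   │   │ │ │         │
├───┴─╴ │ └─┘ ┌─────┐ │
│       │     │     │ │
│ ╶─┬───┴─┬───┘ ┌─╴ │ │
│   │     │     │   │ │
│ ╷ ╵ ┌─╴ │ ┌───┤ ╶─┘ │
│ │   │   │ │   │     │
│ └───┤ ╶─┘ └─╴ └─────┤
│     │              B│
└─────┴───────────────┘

Finding the path and converting it to directions:
Path through cells: (0,0) → (1,0) → (1,1) → (0,1) → (0,2) → (1,2) → (1,3) → (0,3) → (0,4) → (1,4) → (1,5) → (0,5) → (0,6) → (0,7) → (1,7) → (1,8) → (1,9) → (1,10) → (2,10) → (3,10) → (4,10) → (5,10) → (5,9) → (5,8) → (5,7) → (4,7) → (4,8) → (4,9) → (3,9) → (2,9) → (2,8) → (3,8) → (3,7) → (3,6) → (2,6) → (2,5) → (2,4) → (2,3) → (2,2) → (2,1) → (3,1) → (3,2) → (4,2) → (5,2) → (6,2) → (6,3) → (7,3) → (7,2) → (7,1) → (7,0) → (8,0) → (8,1) → (9,1) → (9,2) → (8,2) → (8,3) → (8,4) → (9,4) → (9,3) → (10,3) → (10,4) → (10,5) → (10,6) → (10,7) → (10,8) → (10,9) → (10,10)
Directions: down, right, up, right, down, right, up, right, down, right, up, right, right, down, right, right, right, down, down, down, down, left, left, left, up, right, right, up, up, left, down, left, left, up, left, left, left, left, left, down, right, down, down, down, right, down, left, left, left, down, right, down, right, up, right, right, down, left, down, right, right, right, right, right, right, right

Solution:

┌─┬───┬───┬───────────┐
│A│↱ ↓│↱ ↓│↱ → ↓      │
│ ╵ ╷ ╵ ╷ ╵ ╶─┐ ╶─────┤
│↳ ↑│↳ ↑│↳ ↑  │↳ → → ↓│
│ ┌─┴───┴─────┤ ┌───┐ │
│ │↓ ← ← ← ← ↰│ │↓ ↰│↓│
│ │ ╶─┬─────┐ └─┘ ╷ │ │
│ │↳ ↓│     │↑ ← ↲│↑│↓│
│ └─┐ ├───┐ └─┬───┘ │ │
│   │↓│   │   │↱ → ↑│↓│
├─┐ │ │ ╷ │ ╶─┘ ╶───┘ │
│ │ │↓│ │ │    ↑ ← ← ↲│
│ ╵ │ └─┤ │ ┌─────────┤
│   │↳ ↓│ │ │         │
├───┴─╴ │ └─┘ ┌─────┐ │
│↓ ← ← ↲│     │     │ │
│ ╶─┬───┴─┬───┘ ┌─╴ │ │
│↳ ↓│↱ → ↓│     │   │ │
│ ╷ ╵ ┌─╴ │ ┌───┤ ╶─┘ │
│ │↳ ↑│↓ ↲│ │   │     │
│ └───┤ ╶─┘ └─╴ └─────┤
│     │↳ → → → → → → B│
└─────┴───────────────┘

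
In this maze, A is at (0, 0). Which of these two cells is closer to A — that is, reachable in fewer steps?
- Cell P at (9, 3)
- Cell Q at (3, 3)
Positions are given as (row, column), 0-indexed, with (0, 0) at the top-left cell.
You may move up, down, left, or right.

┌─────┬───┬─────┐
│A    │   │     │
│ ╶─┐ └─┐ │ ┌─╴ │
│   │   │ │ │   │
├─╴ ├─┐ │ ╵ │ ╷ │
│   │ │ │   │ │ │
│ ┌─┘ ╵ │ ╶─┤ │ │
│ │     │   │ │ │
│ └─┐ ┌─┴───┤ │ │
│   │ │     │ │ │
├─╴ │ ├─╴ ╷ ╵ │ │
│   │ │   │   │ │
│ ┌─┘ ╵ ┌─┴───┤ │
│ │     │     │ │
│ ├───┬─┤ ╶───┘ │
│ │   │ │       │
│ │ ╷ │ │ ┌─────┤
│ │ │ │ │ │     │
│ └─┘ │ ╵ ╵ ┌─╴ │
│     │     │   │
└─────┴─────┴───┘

Shortest path A → P at (9, 3): 34 steps
Shortest path A → Q at (3, 3): 6 steps

Q is closer (6 steps vs 34 steps).

Path to P:

┌─────┬───┬─────┐
│A → ↓│   │     │
│ ╶─┐ └─┐ │ ┌─╴ │
│   │↳ ↓│ │ │↱ ↓│
├─╴ ├─┐ │ ╵ │ ╷ │
│   │ │↓│   │↑│↓│
│ ┌─┘ ╵ │ ╶─┤ │ │
│ │  ↓ ↲│   │↑│↓│
│ └─┐ ┌─┴───┤ │ │
│   │↓│  ↱ ↓│↑│↓│
├─╴ │ ├─╴ ╷ ╵ │ │
│   │↓│↱ ↑│↳ ↑│↓│
│ ┌─┘ ╵ ┌─┴───┤ │
│ │  ↳ ↑│     │↓│
│ ├───┬─┤ ╶───┘ │
│ │   │ │↓ ← ← ↲│
│ │ ╷ │ │ ┌─────┤
│ │ │ │ │↓│     │
│ └─┘ │ ╵ ╵ ┌─╴ │
│     │P ↲  │   │
└─────┴─────┴───┘

Path to Q:

┌─────┬───┬─────┐
│A → ↓│   │     │
│ ╶─┐ └─┐ │ ┌─╴ │
│   │↳ ↓│ │ │   │
├─╴ ├─┐ │ ╵ │ ╷ │
│   │ │↓│   │ │ │
│ ┌─┘ ╵ │ ╶─┤ │ │
│ │    Q│   │ │ │
│ └─┐ ┌─┴───┤ │ │
│   │ │     │ │ │
├─╴ │ ├─╴ ╷ ╵ │ │
│   │ │   │   │ │
│ ┌─┘ ╵ ┌─┴───┤ │
│ │     │     │ │
│ ├───┬─┤ ╶───┘ │
│ │   │ │       │
│ │ ╷ │ │ ┌─────┤
│ │ │ │ │ │     │
│ └─┘ │ ╵ ╵ ┌─╴ │
│     │     │   │
└─────┴─────┴───┘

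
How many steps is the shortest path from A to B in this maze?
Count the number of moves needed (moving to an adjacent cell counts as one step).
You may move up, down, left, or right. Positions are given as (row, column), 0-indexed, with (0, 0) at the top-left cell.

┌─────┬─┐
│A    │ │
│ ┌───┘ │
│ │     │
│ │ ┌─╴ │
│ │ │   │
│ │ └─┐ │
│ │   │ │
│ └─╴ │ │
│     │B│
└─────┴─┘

Using BFS to find shortest path:
Start: (0, 0), End: (4, 3)
Path found:
(0,0) → (1,0) → (2,0) → (3,0) → (4,0) → (4,1) → (4,2) → (3,2) → (3,1) → (2,1) → (1,1) → (1,2) → (1,3) → (2,3) → (3,3) → (4,3)
Number of steps: 15

Solution:

┌─────┬─┐
│A    │ │
│ ┌───┘ │
│↓│↱ → ↓│
│ │ ┌─╴ │
│↓│↑│  ↓│
│ │ └─┐ │
│↓│↑ ↰│↓│
│ └─╴ │ │
│↳ → ↑│B│
└─────┴─┘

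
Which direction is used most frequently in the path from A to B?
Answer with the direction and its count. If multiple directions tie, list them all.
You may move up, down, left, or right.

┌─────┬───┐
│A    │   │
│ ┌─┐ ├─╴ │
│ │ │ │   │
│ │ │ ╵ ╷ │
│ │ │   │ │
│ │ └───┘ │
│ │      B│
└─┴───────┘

Directions: right, right, down, down, right, up, right, down, down
Counts: {'right': 4, 'down': 4, 'up': 1}
Most common: down and right (tied at 4 times each)

Solution:

┌─────┬───┐
│A → ↓│   │
│ ┌─┐ ├─╴ │
│ │ │↓│↱ ↓│
│ │ │ ╵ ╷ │
│ │ │↳ ↑│↓│
│ │ └───┘ │
│ │      B│
└─┴───────┘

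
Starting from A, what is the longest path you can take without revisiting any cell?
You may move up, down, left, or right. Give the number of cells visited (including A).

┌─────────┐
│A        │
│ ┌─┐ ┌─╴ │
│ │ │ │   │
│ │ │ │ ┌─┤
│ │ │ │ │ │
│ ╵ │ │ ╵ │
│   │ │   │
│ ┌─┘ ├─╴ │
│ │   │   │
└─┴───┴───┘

Finding longest simple path using DFS:
Start: (0, 0)
Longest path visits 12 cells
Path: A → right → right → right → right → down → left → down → down → right → down → left

Solution:

┌─────────┐
│A → → → ↓│
│ ┌─┐ ┌─╴ │
│ │ │ │↓ ↲│
│ │ │ │ ┌─┤
│ │ │ │↓│ │
│ ╵ │ │ ╵ │
│   │ │↳ ↓│
│ ┌─┘ ├─╴ │
│ │   │B ↲│
└─┴───┴───┘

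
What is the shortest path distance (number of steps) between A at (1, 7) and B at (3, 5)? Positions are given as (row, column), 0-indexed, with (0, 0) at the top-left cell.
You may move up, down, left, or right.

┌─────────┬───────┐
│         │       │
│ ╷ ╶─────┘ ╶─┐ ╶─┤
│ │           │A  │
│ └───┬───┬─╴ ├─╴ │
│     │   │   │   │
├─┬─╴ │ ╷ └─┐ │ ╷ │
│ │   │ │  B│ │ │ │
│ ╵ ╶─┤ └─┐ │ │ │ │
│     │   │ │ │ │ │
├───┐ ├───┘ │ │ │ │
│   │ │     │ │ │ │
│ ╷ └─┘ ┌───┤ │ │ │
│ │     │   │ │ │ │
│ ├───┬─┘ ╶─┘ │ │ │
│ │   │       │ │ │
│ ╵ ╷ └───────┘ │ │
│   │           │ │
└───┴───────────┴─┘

Finding path from (1, 7) to (3, 5):
Path: (1,7) → (1,8) → (2,8) → (2,7) → (3,7) → (4,7) → (5,7) → (6,7) → (7,7) → (8,7) → (8,6) → (8,5) → (8,4) → (8,3) → (8,2) → (7,2) → (7,1) → (8,1) → (8,0) → (7,0) → (6,0) → (5,0) → (5,1) → (6,1) → (6,2) → (6,3) → (5,3) → (5,4) → (5,5) → (4,5) → (3,5)
Distance: 30 steps

Solution:

┌─────────┬───────┐
│         │       │
│ ╷ ╶─────┘ ╶─┐ ╶─┤
│ │           │A ↓│
│ └───┬───┬─╴ ├─╴ │
│     │   │   │↓ ↲│
├─┬─╴ │ ╷ └─┐ │ ╷ │
│ │   │ │  B│ │↓│ │
│ ╵ ╶─┤ └─┐ │ │ │ │
│     │   │↑│ │↓│ │
├───┐ ├───┘ │ │ │ │
│↱ ↓│ │↱ → ↑│ │↓│ │
│ ╷ └─┘ ┌───┤ │ │ │
│↑│↳ → ↑│   │ │↓│ │
│ ├───┬─┘ ╶─┘ │ │ │
│↑│↓ ↰│       │↓│ │
│ ╵ ╷ └───────┘ │ │
│↑ ↲│↑ ← ← ← ← ↲│ │
└───┴───────────┴─┘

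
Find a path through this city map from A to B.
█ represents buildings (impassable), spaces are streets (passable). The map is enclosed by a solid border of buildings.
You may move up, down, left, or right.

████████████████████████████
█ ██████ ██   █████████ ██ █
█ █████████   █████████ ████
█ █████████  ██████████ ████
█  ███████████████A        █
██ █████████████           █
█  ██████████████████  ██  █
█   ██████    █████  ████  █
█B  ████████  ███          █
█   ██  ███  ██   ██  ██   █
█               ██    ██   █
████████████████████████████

Finding the shortest path from A to B:
Movement: cardinal only
Path length: 39 steps
Directions: down → right → right → right → right → right → right → right → down → down → down → left → left → left → left → left → left → left → left → down → left → left → down → left → left → left → left → left → left → left → left → left → left → left → left → up → up → left → left

Solution:

████████████████████████████
█ ██████ ██   █████████ ██ █
█ █████████   █████████ ████
█ █████████  ██████████ ████
█  ███████████████A        █
██ █████████████  ↳→→→→→→↓ █
█  ██████████████████  ██↓ █
█   ██████    █████  ████↓ █
█B←↰████████  ███↓←←←←←←←↲ █
█  ↑██  ███  ██↓←↲██  ██   █
█  ↑←←←←←←←←←←←↲██    ██   █
████████████████████████████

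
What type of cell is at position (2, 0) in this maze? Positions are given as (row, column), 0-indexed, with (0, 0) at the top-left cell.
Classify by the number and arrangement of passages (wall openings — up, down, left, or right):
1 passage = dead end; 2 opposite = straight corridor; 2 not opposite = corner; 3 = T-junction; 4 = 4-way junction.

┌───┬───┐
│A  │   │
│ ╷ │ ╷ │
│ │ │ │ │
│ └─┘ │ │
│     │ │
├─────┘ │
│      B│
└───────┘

Checking cell at (2, 0):
Number of passages: 2
Cell type: corner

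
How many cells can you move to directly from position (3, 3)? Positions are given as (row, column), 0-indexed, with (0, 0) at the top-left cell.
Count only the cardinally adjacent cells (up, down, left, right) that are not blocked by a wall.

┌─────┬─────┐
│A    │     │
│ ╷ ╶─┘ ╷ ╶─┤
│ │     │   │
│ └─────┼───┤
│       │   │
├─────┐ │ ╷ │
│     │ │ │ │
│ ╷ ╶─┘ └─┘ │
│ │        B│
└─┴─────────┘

Checking passable neighbors of (3, 3):
Neighbors: (2, 3), (4, 3)
Count: 2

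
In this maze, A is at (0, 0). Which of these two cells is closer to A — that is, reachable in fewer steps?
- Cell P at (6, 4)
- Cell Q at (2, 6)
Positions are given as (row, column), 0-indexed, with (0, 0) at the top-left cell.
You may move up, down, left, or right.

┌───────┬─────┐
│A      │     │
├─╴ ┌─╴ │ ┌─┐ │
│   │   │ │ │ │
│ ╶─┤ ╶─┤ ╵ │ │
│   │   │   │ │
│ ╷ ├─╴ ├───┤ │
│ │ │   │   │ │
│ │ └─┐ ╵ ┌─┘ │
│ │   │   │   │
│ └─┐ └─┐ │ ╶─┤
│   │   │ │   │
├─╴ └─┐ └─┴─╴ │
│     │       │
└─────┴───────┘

Shortest path A → P at (6, 4): 12 steps
Shortest path A → Q at (2, 6): 20 steps

P is closer (12 steps vs 20 steps).

Path to P:

┌───────┬─────┐
│A ↓    │     │
├─╴ ┌─╴ │ ┌─┐ │
│↓ ↲│   │ │ │ │
│ ╶─┤ ╶─┤ ╵ │ │
│↳ ↓│   │   │ │
│ ╷ ├─╴ ├───┤ │
│ │↓│   │   │ │
│ │ └─┐ ╵ ┌─┘ │
│ │↳ ↓│   │   │
│ └─┐ └─┐ │ ╶─┤
│   │↳ ↓│ │   │
├─╴ └─┐ └─┴─╴ │
│     │↳ P    │
└─────┴───────┘

Path to Q:

┌───────┬─────┐
│A ↓    │     │
├─╴ ┌─╴ │ ┌─┐ │
│↓ ↲│   │ │ │ │
│ ╶─┤ ╶─┤ ╵ │ │
│↳ ↓│   │   │Q│
│ ╷ ├─╴ ├───┤ │
│ │↓│   │   │↑│
│ │ └─┐ ╵ ┌─┘ │
│ │↳ ↓│   │↱ ↑│
│ └─┐ └─┐ │ ╶─┤
│   │↳ ↓│ │↑ ↰│
├─╴ └─┐ └─┴─╴ │
│     │↳ → → ↑│
└─────┴───────┘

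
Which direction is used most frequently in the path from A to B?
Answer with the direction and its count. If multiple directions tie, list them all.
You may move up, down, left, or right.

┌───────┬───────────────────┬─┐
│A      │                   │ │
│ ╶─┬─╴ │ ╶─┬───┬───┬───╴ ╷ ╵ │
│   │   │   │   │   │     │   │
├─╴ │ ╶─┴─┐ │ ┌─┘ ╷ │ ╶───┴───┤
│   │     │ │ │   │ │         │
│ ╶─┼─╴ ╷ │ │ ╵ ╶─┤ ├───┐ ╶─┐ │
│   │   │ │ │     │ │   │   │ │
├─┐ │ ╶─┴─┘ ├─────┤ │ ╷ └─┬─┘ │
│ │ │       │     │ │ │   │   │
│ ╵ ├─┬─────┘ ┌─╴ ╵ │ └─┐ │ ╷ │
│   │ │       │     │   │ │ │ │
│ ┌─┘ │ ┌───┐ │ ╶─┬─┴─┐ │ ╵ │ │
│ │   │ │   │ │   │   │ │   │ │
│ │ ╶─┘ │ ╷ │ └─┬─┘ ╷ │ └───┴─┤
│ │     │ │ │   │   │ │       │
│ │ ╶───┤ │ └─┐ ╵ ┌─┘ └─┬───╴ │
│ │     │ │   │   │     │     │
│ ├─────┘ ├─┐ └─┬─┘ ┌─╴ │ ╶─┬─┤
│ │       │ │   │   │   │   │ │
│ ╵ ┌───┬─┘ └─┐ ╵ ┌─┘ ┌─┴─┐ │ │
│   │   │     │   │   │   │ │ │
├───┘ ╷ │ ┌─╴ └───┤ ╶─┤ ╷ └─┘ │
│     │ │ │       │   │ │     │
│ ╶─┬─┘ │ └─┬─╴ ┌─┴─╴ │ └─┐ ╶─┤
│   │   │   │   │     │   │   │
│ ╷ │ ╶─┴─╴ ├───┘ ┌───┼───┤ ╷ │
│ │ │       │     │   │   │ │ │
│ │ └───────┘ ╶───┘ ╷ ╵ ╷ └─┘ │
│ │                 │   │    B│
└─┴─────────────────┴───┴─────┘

Directions: down, right, down, left, down, right, down, down, left, down, down, down, down, down, right, up, right, right, right, up, up, up, right, down, down, right, down, right, down, right, up, right, up, right, right, down, left, down, left, down, right, down, left, left, down, left, left, down, right, right, right, up, right, down, right, up, right, down, right, right
Counts: {'down': 22, 'right': 22, 'left': 8, 'up': 8}
Most common: down and right (tied at 22 times each)

Solution:

┌───────┬───────────────────┬─┐
│A      │                   │ │
│ ╶─┬─╴ │ ╶─┬───┬───┬───╴ ╷ ╵ │
│↳ ↓│   │   │   │   │     │   │
├─╴ │ ╶─┴─┐ │ ┌─┘ ╷ │ ╶───┴───┤
│↓ ↲│     │ │ │   │ │         │
│ ╶─┼─╴ ╷ │ │ ╵ ╶─┤ ├───┐ ╶─┐ │
│↳ ↓│   │ │ │     │ │   │   │ │
├─┐ │ ╶─┴─┘ ├─────┤ │ ╷ └─┬─┘ │
│ │↓│       │     │ │ │   │   │
│ ╵ ├─┬─────┘ ┌─╴ ╵ │ └─┐ │ ╷ │
│↓ ↲│ │       │     │   │ │ │ │
│ ┌─┘ │ ┌───┐ │ ╶─┬─┴─┐ │ ╵ │ │
│↓│   │ │↱ ↓│ │   │   │ │   │ │
│ │ ╶─┘ │ ╷ │ └─┬─┘ ╷ │ └───┴─┤
│↓│     │↑│↓│   │   │ │       │
│ │ ╶───┤ │ └─┐ ╵ ┌─┘ └─┬───╴ │
│↓│     │↑│↳ ↓│   │↱ → ↓│     │
│ ├─────┘ ├─┐ └─┬─┘ ┌─╴ │ ╶─┬─┤
│↓│↱ → → ↑│ │↳ ↓│↱ ↑│↓ ↲│   │ │
│ ╵ ┌───┬─┘ └─┐ ╵ ┌─┘ ┌─┴─┐ │ │
│↳ ↑│   │     │↳ ↑│↓ ↲│   │ │ │
├───┘ ╷ │ ┌─╴ └───┤ ╶─┤ ╷ └─┘ │
│     │ │ │       │↳ ↓│ │     │
│ ╶─┬─┘ │ └─┬─╴ ┌─┴─╴ │ └─┐ ╶─┤
│   │   │   │   │↓ ← ↲│   │   │
│ ╷ │ ╶─┴─╴ ├───┘ ┌───┼───┤ ╷ │
│ │ │       │↓ ← ↲│↱ ↓│↱ ↓│ │ │
│ │ └───────┘ ╶───┘ ╷ ╵ ╷ └─┘ │
│ │          ↳ → → ↑│↳ ↑│↳ → B│
└─┴─────────────────┴───┴─────┘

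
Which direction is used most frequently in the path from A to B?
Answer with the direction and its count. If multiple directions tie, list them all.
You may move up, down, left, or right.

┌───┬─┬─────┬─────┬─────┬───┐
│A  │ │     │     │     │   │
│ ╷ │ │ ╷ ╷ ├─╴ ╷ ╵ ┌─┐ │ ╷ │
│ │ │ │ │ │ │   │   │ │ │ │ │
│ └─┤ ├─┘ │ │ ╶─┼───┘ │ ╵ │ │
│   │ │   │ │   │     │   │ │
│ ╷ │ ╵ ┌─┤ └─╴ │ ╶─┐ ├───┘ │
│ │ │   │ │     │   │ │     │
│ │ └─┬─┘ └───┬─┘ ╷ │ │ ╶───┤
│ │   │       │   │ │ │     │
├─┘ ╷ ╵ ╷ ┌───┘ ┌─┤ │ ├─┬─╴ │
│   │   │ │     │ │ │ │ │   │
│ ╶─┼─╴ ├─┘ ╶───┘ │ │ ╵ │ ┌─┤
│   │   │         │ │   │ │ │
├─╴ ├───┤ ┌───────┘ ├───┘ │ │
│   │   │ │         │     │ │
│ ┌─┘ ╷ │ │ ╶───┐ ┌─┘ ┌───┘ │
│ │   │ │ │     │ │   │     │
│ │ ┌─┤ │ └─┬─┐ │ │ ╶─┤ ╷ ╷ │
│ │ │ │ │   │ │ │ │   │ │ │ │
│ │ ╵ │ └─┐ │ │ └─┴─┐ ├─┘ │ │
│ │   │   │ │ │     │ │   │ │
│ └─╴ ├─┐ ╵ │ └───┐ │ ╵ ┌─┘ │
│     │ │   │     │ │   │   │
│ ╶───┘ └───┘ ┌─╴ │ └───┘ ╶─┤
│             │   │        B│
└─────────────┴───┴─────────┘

Directions: down, down, right, down, down, down, left, down, right, down, left, down, down, down, down, right, right, up, left, up, up, right, up, right, down, down, down, right, down, right, up, up, left, up, up, up, right, up, right, right, up, right, up, right, down, down, down, down, left, left, left, left, down, right, right, down, down, right, right, down, down, right, right, right, right
Counts: {'down': 24, 'right': 21, 'left': 8, 'up': 12}
Most common: down (24 times)

Solution:

┌───┬─┬─────┬─────┬─────┬───┐
│A  │ │     │     │     │   │
│ ╷ │ │ ╷ ╷ ├─╴ ╷ ╵ ┌─┐ │ ╷ │
│↓│ │ │ │ │ │   │   │ │ │ │ │
│ └─┤ ├─┘ │ │ ╶─┼───┘ │ ╵ │ │
│↳ ↓│ │   │ │   │     │   │ │
│ ╷ │ ╵ ┌─┤ └─╴ │ ╶─┐ ├───┘ │
│ │↓│   │ │     │↱ ↓│ │     │
│ │ └─┬─┘ └───┬─┘ ╷ │ │ ╶───┤
│ │↓  │       │↱ ↑│↓│ │     │
├─┘ ╷ ╵ ╷ ┌───┘ ┌─┤ │ ├─┬─╴ │
│↓ ↲│   │ │↱ → ↑│ │↓│ │ │   │
│ ╶─┼─╴ ├─┘ ╶───┘ │ │ ╵ │ ┌─┤
│↳ ↓│   │↱ ↑      │↓│   │ │ │
├─╴ ├───┤ ┌───────┘ ├───┘ │ │
│↓ ↲│↱ ↓│↑│↓ ← ← ← ↲│     │ │
│ ┌─┘ ╷ │ │ ╶───┐ ┌─┘ ┌───┘ │
│↓│↱ ↑│↓│↑│↳ → ↓│ │   │     │
│ │ ┌─┤ │ └─┬─┐ │ │ ╶─┤ ╷ ╷ │
│↓│↑│ │↓│↑ ↰│ │↓│ │   │ │ │ │
│ │ ╵ │ └─┐ │ │ └─┴─┐ ├─┘ │ │
│↓│↑ ↰│↳ ↓│↑│ │↳ → ↓│ │   │ │
│ └─╴ ├─┐ ╵ │ └───┐ │ ╵ ┌─┘ │
│↳ → ↑│ │↳ ↑│     │↓│   │   │
│ ╶───┘ └───┘ ┌─╴ │ └───┘ ╶─┤
│             │   │↳ → → → B│
└─────────────┴───┴─────────┘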